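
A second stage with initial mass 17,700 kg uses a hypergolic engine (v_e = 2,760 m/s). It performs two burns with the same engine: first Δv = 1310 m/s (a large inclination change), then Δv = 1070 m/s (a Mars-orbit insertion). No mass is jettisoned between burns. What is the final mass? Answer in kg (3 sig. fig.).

final mass ≈ 7470 kg

After the first burn: m = 17700 × exp(−1310/2760.0) = 17700 × 0.62211 = 11,011.3 kg.
After the second burn: m = 11,011.3 × exp(−1070/2760.0) = 11,011.3 × 0.67863 = 7,472.6 kg.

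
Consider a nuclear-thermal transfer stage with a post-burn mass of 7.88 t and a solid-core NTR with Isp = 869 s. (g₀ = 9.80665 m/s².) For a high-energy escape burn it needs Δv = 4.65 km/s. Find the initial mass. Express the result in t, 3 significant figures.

initial mass ≈ 13.6 t

v_e = Isp · g₀ = 869 × 9.80665 = 8522.0 m/s.
m₀/m_f = exp(Δv / v_e) = exp(4650 / 8522.0) = exp(0.5456) = 1.7257.
m₀ = m_f × 1.7257 = 7.88 × 1.7257 = 13.5985 t.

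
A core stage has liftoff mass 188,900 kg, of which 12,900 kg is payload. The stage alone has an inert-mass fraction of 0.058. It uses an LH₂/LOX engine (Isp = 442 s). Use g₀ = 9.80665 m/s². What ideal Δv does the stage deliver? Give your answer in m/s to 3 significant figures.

Δv ≈ 9110 m/s

Stage wet mass = m₀ − payload = 188,900 − 12,900 = 176,000 kg.
Stage dry mass = ε × stage wet mass = 0.058 × 176,000 = 10,208 kg.
Burnout mass m_f = stage dry + payload = 10,208 + 12,900 = 23,108 kg.
v_e = Isp · g₀ = 442 × 9.80665 = 4334.5 m/s.
Rocket equation: Δv = v_e · ln(188,900/23,108) = 4334.5 × ln(8.175) = 4334.5 × 2.1010 ≈ 9107 m/s.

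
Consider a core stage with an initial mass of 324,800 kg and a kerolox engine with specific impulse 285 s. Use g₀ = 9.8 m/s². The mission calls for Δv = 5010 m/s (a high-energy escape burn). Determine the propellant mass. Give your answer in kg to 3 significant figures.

v_e = Isp · g₀ = 285 × 9.8 = 2793.0 m/s.
m₀/m_f = exp(Δv / v_e) = exp(5010 / 2793.0) = exp(1.7938) = 6.0121.
m_f = 324,800 / 6.0121 = 54,024.4 kg, so propellant = m₀ − m_f = 324,800 − 54,024.4 = 270,775.6 kg.

propellant mass ≈ 271000 kg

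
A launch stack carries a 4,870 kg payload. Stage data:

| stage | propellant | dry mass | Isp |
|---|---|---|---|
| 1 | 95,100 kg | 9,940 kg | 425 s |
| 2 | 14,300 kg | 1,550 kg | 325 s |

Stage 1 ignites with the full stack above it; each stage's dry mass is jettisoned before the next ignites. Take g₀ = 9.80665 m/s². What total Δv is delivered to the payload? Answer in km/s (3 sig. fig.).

Ignition mass of stage 1 = 95,100+9,940 + 14,300+1,550 + 4,870 = 125,760 kg.
Stage 1: m₀ = 125,760 kg, m_f = 125,760 − 95,100 = 30,660 kg; Δv = 425×9.80665×ln(4.102) = 4167.8×1.4114 ≈ 5883 m/s.
Stage 2: m₀ = 20,720 kg, m_f = 20,720 − 14,300 = 6,420 kg; Δv = 325×9.80665×ln(3.227) = 3187.2×1.1717 ≈ 3734 m/s.
Total Δv = 5883 + 3734 = 9617 m/s.

Δv ≈ 9.62 km/s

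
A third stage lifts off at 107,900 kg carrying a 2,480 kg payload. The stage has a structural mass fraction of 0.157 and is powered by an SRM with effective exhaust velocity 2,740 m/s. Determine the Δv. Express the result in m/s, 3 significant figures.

Δv ≈ 4750 m/s

Stage wet mass = m₀ − payload = 107,900 − 2,480 = 105,420 kg.
Stage dry mass = ε × stage wet mass = 0.157 × 105,420 = 16,550.9 kg.
Burnout mass m_f = stage dry + payload = 16,550.9 + 2,480 = 19,030.9 kg.
Δv = v_e · ln(107,900/19,030.9) = 2740.0 × ln(5.67) = 2740.0 × 1.7351 ≈ 4754 m/s.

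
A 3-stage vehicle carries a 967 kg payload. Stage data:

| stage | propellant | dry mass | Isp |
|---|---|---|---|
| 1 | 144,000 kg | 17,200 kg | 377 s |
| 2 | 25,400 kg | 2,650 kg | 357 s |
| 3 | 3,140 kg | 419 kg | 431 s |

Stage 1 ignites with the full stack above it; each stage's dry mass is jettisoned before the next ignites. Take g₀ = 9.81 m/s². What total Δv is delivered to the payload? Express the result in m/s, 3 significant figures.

Ignition mass of stage 1 = 144,000+17,200 + 25,400+2,650 + 3,140+419 + 967 = 193,776 kg.
Stage 1: m₀ = 193,776 kg, m_f = 193,776 − 144,000 = 49,776 kg; Δv = 377×9.81×ln(3.893) = 3698.4×1.3592 ≈ 5027 m/s.
Stage 2: m₀ = 32,576 kg, m_f = 32,576 − 25,400 = 7,176 kg; Δv = 357×9.81×ln(4.54) = 3502.2×1.5128 ≈ 5298 m/s.
Stage 3: m₀ = 4,526 kg, m_f = 4,526 − 3,140 = 1,386 kg; Δv = 431×9.81×ln(3.266) = 4228.1×1.1834 ≈ 5004 m/s.
Total Δv = 5027 + 5298 + 5004 = 15329 m/s.

Δv ≈ 15300 m/s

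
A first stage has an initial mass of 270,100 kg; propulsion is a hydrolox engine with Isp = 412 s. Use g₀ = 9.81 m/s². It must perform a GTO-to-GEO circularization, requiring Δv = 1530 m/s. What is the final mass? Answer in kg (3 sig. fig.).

v_e = Isp · g₀ = 412 × 9.81 = 4041.7 m/s.
m₀/m_f = exp(Δv / v_e) = exp(1530 / 4041.7) = exp(0.3786) = 1.4602.
m_f = m₀ / 1.4602 = 270,100 / 1.4602 = 184,975 kg.

final mass ≈ 185000 kg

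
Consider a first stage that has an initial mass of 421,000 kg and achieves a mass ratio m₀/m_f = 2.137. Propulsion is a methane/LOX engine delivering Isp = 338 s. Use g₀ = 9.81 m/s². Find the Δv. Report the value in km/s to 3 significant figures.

Δv ≈ 2.52 km/s

v_e = Isp · g₀ = 338 × 9.81 = 3315.8 m/s.
From the ideal rocket equation, Δv = v_e · ln(2.137) = 3315.8 × 0.7594 ≈ 2518.0 m/s.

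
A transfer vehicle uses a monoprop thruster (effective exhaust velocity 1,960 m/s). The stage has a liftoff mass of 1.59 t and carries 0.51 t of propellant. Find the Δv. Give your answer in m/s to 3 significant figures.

Δv ≈ 758 m/s

m_f = m₀ − m_prop = 1.59 − 0.51 = 1.08 t.
From the ideal rocket equation, Δv = v_e · ln(m₀/m_f) = 1960.0 × ln(1.472) = 1960.0 × 0.3868 ≈ 758.1 m/s.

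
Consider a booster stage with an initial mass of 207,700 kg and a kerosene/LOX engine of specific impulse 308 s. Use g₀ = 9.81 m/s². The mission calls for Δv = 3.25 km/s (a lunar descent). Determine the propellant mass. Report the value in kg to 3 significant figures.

propellant mass ≈ 137000 kg

v_e = Isp · g₀ = 308 × 9.81 = 3021.5 m/s.
From the ideal rocket equation, m₀/m_f = exp(Δv / v_e) = exp(3250 / 3021.5) = exp(1.0756) = 2.9318.
m_f = 207,700 / 2.9318 = 70,843.9 kg, so propellant = m₀ − m_f = 207,700 − 70,843.9 = 136,856.1 kg.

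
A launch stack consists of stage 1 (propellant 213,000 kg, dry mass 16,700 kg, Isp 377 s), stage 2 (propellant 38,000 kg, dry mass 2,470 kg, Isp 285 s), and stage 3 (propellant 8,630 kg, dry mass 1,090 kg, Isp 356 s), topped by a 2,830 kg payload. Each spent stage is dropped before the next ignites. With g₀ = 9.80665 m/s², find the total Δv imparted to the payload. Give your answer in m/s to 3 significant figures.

Ignition mass of stage 1 = 213,000+16,700 + 38,000+2,470 + 8,630+1,090 + 2,830 = 282,720 kg.
Stage 1: m₀ = 282,720 kg, m_f = 282,720 − 213,000 = 69,720 kg; Δv = 377×9.80665×ln(4.055) = 3697.1×1.4000 ≈ 5176 m/s.
Stage 2: m₀ = 53,020 kg, m_f = 53,020 − 38,000 = 15,020 kg; Δv = 285×9.80665×ln(3.53) = 2794.9×1.2613 ≈ 3525 m/s.
Stage 3: m₀ = 12,550 kg, m_f = 12,550 − 8,630 = 3,920 kg; Δv = 356×9.80665×ln(3.202) = 3491.2×1.1636 ≈ 4062 m/s.
Total Δv = 5176 + 3525 + 4062 = 12763 m/s.

Δv ≈ 12800 m/s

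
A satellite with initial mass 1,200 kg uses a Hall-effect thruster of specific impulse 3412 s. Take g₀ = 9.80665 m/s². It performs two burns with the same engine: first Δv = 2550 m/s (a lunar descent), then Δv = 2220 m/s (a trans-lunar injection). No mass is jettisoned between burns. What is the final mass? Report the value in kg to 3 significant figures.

v_e = Isp · g₀ = 3412 × 9.80665 = 33460.3 m/s.
After the first burn: m = 1200 × exp(−2550/33460.3) = 1200 × 0.92662 = 1,111.94 kg.
After the second burn: m = 1,111.94 × exp(−2220/33460.3) = 1,111.94 × 0.93581 = 1,040.56 kg.

final mass ≈ 1040 kg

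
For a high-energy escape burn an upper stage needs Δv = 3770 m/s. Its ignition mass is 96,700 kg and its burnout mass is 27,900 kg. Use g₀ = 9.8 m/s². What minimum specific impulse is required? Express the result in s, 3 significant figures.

Isp ≈ 309 s

ln(m₀/m_f) = ln(96700/27900) = ln(3.466) = 1.2430.
Using Δv = v_e ln(m₀/m_f): v_e = Δv / ln(m₀/m_f) = 3770 / 1.2430 = 3033.0 m/s.
Isp = v_e / g₀ = 3033.0 / 9.8 = 309.5 s.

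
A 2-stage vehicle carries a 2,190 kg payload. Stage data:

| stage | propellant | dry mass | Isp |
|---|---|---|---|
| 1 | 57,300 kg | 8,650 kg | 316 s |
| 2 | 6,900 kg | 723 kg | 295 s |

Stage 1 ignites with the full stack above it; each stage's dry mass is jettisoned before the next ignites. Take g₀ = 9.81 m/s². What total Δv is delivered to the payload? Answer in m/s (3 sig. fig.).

Ignition mass of stage 1 = 57,300+8,650 + 6,900+723 + 2,190 = 75,763 kg.
Stage 1: m₀ = 75,763 kg, m_f = 75,763 − 57,300 = 18,463 kg; Δv = 316×9.81×ln(4.104) = 3100.0×1.4118 ≈ 4377 m/s.
Stage 2: m₀ = 9,813 kg, m_f = 9,813 − 6,900 = 2,913 kg; Δv = 295×9.81×ln(3.369) = 2894.0×1.2145 ≈ 3515 m/s.
Total Δv = 4377 + 3515 = 7892 m/s.

Δv ≈ 7890 m/s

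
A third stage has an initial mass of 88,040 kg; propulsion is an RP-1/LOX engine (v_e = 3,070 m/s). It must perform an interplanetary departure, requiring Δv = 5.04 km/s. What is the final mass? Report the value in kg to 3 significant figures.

final mass ≈ 17000 kg

Using Δv = v_e ln(m₀/m_f): m₀/m_f = exp(Δv / v_e) = exp(5040 / 3070.0) = exp(1.6417) = 5.1639.
m_f = m₀ / 5.1639 = 88,040 / 5.1639 = 17,049.1 kg.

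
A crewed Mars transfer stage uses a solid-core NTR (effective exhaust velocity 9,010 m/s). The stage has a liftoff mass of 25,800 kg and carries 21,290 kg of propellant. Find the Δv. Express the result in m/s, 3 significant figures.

m_f = m₀ − m_prop = 25,800 − 21,290 = 4,510 kg.
Δv = v_e · ln(m₀/m_f) = 9010.0 × ln(5.721) = 9010.0 × 1.7441 ≈ 15714.1 m/s.

Δv ≈ 15700 m/s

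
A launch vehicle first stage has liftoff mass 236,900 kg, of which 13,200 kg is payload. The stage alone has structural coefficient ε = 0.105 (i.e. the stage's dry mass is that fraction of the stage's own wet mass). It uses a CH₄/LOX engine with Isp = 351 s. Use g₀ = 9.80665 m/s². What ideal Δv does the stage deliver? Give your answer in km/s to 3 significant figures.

Δv ≈ 6.42 km/s

Stage wet mass = m₀ − payload = 236,900 − 13,200 = 223,700 kg.
Stage dry mass = ε × stage wet mass = 0.105 × 223,700 = 23,488.5 kg.
Burnout mass m_f = stage dry + payload = 23,488.5 + 13,200 = 36,688.5 kg.
v_e = Isp · g₀ = 351 × 9.80665 = 3442.1 m/s.
Δv = v_e · ln(236,900/36,688.5) = 3442.1 × ln(6.457) = 3442.1 × 1.8652 ≈ 6420 m/s.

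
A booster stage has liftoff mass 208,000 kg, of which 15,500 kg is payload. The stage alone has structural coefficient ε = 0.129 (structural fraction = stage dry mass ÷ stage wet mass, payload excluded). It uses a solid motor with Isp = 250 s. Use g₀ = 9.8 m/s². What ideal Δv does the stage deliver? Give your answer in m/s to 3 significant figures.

Stage wet mass = m₀ − payload = 208,000 − 15,500 = 192,500 kg.
Stage dry mass = ε × stage wet mass = 0.129 × 192,500 = 24,832.5 kg.
Burnout mass m_f = stage dry + payload = 24,832.5 + 15,500 = 40,332.5 kg.
v_e = Isp · g₀ = 250 × 9.8 = 2450.0 m/s.
Δv = v_e · ln(208,000/40,332.5) = 2450.0 × ln(5.157) = 2450.0 × 1.6404 ≈ 4019 m/s.

Δv ≈ 4020 m/s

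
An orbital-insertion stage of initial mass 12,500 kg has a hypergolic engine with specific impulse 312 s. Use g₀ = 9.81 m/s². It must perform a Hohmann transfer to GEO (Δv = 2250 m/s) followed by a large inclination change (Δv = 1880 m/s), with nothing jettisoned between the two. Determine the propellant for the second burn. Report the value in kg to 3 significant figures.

propellant for the second burn ≈ 2750 kg

v_e = Isp · g₀ = 312 × 9.81 = 3060.7 m/s.
After the first burn: m = 12500 × exp(−2250/3060.7) = 12500 × 0.47945 = 5,993.13 kg.
After the second burn: m = 5,993.13 × exp(−1880/3060.7) = 5,993.13 × 0.54105 = 3,242.58 kg.
Second-burn propellant = 5,993.13 − 3,242.58 = 2,750.55 kg.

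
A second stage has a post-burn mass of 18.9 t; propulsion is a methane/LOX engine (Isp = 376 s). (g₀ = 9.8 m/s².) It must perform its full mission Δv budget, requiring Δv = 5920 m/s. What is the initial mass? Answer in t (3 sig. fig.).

initial mass ≈ 94.2 t

v_e = Isp · g₀ = 376 × 9.8 = 3684.8 m/s.
m₀/m_f = exp(Δv / v_e) = exp(5920 / 3684.8) = exp(1.6066) = 4.9858.
m₀ = m_f × 4.9858 = 18.9 × 4.9858 = 94.2316 t.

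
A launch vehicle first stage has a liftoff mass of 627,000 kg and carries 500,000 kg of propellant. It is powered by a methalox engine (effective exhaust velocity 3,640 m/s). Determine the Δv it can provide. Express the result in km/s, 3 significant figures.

Δv ≈ 5.81 km/s

m_f = m₀ − m_prop = 627,000 − 500,000 = 127,000 kg.
Using Δv = v_e ln(m₀/m_f): Δv = v_e · ln(m₀/m_f) = 3640.0 × ln(4.937) = 3640.0 × 1.5968 ≈ 5812.2 m/s.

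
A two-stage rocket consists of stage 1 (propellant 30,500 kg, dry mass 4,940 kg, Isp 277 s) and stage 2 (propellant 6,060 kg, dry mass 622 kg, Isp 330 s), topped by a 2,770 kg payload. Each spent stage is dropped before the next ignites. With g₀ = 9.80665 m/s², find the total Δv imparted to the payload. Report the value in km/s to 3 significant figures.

Ignition mass of stage 1 = 30,500+4,940 + 6,060+622 + 2,770 = 44,892 kg.
Stage 1: m₀ = 44,892 kg, m_f = 44,892 − 30,500 = 14,392 kg; Δv = 277×9.80665×ln(3.119) = 2716.4×1.1376 ≈ 3090 m/s.
Stage 2: m₀ = 9,452 kg, m_f = 9,452 − 6,060 = 3,392 kg; Δv = 330×9.80665×ln(2.787) = 3236.2×1.0248 ≈ 3316 m/s.
Total Δv = 3090 + 3316 = 6406 m/s.

Δv ≈ 6.41 km/s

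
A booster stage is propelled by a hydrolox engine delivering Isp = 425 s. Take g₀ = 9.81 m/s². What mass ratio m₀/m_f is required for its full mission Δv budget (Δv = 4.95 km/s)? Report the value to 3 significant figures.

v_e = Isp · g₀ = 425 × 9.81 = 4169.2 m/s.
By the Tsiolkovsky rocket equation, m₀/m_f = exp(Δv / v_e) = exp(4950 / 4169.2) = exp(1.1873) = 3.2781.

mass ratio ≈ 3.28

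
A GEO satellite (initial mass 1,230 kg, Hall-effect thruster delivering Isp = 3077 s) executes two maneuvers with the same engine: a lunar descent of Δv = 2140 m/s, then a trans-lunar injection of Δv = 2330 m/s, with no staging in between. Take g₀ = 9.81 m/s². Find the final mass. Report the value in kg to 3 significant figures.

final mass ≈ 1060 kg

v_e = Isp · g₀ = 3077 × 9.81 = 30185.4 m/s.
After the first burn: m = 1230 × exp(−2140/30185.4) = 1230 × 0.93156 = 1,145.82 kg.
After the second burn: m = 1,145.82 × exp(−2330/30185.4) = 1,145.82 × 0.92571 = 1,060.7 kg.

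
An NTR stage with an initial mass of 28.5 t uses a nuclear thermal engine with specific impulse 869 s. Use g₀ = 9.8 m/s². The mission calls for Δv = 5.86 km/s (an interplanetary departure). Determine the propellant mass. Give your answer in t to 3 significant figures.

propellant mass ≈ 14.2 t

v_e = Isp · g₀ = 869 × 9.8 = 8516.2 m/s.
Rocket equation: m₀/m_f = exp(Δv / v_e) = exp(5860 / 8516.2) = exp(0.6881) = 1.9899.
m_f = 28.5 / 1.9899 = 14.3223 t, so propellant = m₀ − m_f = 28.5 − 14.3223 = 14.1777 t.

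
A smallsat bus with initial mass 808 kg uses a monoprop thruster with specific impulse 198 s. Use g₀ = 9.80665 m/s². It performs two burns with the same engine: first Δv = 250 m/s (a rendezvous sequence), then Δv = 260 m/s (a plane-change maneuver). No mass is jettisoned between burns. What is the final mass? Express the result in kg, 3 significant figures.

v_e = Isp · g₀ = 198 × 9.80665 = 1941.7 m/s.
After the first burn: m = 808 × exp(−250/1941.7) = 808 × 0.87919 = 710.386 kg.
After the second burn: m = 710.386 × exp(−260/1941.7) = 710.386 × 0.87468 = 621.36 kg.

final mass ≈ 621 kg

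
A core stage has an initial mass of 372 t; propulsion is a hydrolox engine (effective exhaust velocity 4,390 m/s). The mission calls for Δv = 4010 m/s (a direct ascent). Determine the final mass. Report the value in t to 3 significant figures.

From the ideal rocket equation, m₀/m_f = exp(Δv / v_e) = exp(4010 / 4390.0) = exp(0.9134) = 2.4929.
m_f = m₀ / 2.4929 = 372 / 2.4929 = 149.224 t.

final mass ≈ 149 t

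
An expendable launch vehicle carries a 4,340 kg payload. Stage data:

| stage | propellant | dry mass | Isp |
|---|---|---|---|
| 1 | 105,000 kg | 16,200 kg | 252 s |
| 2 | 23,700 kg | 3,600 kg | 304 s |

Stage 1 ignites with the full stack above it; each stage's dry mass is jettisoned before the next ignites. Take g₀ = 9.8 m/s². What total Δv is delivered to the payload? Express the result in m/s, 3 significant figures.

Δv ≈ 6990 m/s

Ignition mass of stage 1 = 105,000+16,200 + 23,700+3,600 + 4,340 = 152,840 kg.
Stage 1: m₀ = 152,840 kg, m_f = 152,840 − 105,000 = 47,840 kg; Δv = 252×9.8×ln(3.195) = 2469.6×1.1615 ≈ 2869 m/s.
Stage 2: m₀ = 31,640 kg, m_f = 31,640 − 23,700 = 7,940 kg; Δv = 304×9.8×ln(3.985) = 2979.2×1.3825 ≈ 4119 m/s.
Total Δv = 2869 + 4119 = 6988 m/s.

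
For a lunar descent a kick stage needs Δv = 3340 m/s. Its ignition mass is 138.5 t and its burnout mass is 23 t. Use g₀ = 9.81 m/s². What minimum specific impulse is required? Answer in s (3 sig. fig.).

ln(m₀/m_f) = ln(138500/23000) = ln(6.022) = 1.7954.
From the ideal rocket equation, v_e = Δv / ln(m₀/m_f) = 3340 / 1.7954 = 1860.3 m/s.
Isp = v_e / g₀ = 1860.3 / 9.81 = 189.6 s.

Isp ≈ 190 s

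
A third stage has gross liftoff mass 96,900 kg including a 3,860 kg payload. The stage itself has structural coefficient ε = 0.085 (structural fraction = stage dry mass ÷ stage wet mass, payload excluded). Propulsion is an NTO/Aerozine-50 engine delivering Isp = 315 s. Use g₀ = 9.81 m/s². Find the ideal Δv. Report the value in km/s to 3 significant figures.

Δv ≈ 6.51 km/s

Stage wet mass = m₀ − payload = 96,900 − 3,860 = 93,040 kg.
Stage dry mass = ε × stage wet mass = 0.085 × 93,040 = 7,908.4 kg.
Burnout mass m_f = stage dry + payload = 7,908.4 + 3,860 = 11,768.4 kg.
v_e = Isp · g₀ = 315 × 9.81 = 3090.2 m/s.
By the Tsiolkovsky rocket equation, Δv = v_e · ln(96,900/11,768.4) = 3090.2 × ln(8.234) = 3090.2 × 2.1083 ≈ 6515 m/s.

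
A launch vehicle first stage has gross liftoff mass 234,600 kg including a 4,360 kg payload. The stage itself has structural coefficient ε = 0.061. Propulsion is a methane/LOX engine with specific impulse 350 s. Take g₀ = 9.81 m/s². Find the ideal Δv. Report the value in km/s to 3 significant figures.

Stage wet mass = m₀ − payload = 234,600 − 4,360 = 230,240 kg.
Stage dry mass = ε × stage wet mass = 0.061 × 230,240 = 14,044.6 kg.
Burnout mass m_f = stage dry + payload = 14,044.6 + 4,360 = 18,404.6 kg.
v_e = Isp · g₀ = 350 × 9.81 = 3433.5 m/s.
Δv = v_e · ln(234,600/18,404.6) = 3433.5 × ln(12.75) = 3433.5 × 2.5453 ≈ 8739 m/s.

Δv ≈ 8.74 km/s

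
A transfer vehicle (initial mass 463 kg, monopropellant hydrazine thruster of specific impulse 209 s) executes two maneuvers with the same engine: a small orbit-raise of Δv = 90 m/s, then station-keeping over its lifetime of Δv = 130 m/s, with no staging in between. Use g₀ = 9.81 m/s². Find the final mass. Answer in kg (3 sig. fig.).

final mass ≈ 416 kg

v_e = Isp · g₀ = 209 × 9.81 = 2050.3 m/s.
After the first burn: m = 463 × exp(−90/2050.3) = 463 × 0.95705 = 443.114 kg.
After the second burn: m = 443.114 × exp(−130/2050.3) = 443.114 × 0.93856 = 415.889 kg.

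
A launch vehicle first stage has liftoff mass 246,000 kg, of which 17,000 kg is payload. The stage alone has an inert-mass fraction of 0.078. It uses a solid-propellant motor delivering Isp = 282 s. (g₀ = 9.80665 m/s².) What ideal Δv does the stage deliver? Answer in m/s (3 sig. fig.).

Δv ≈ 5400 m/s

Stage wet mass = m₀ − payload = 246,000 − 17,000 = 229,000 kg.
Stage dry mass = ε × stage wet mass = 0.078 × 229,000 = 17,862 kg.
Burnout mass m_f = stage dry + payload = 17,862 + 17,000 = 34,862 kg.
v_e = Isp · g₀ = 282 × 9.80665 = 2765.5 m/s.
Δv = v_e · ln(246,000/34,862) = 2765.5 × ln(7.056) = 2765.5 × 1.9539 ≈ 5404 m/s.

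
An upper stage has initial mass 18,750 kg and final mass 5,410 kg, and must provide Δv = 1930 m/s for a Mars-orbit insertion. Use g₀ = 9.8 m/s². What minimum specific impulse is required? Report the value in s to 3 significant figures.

Isp ≈ 158 s

ln(m₀/m_f) = ln(18750/5410) = ln(3.466) = 1.2429.
From the ideal rocket equation, v_e = Δv / ln(m₀/m_f) = 1930 / 1.2429 = 1552.8 m/s.
Isp = v_e / g₀ = 1552.8 / 9.8 = 158.4 s.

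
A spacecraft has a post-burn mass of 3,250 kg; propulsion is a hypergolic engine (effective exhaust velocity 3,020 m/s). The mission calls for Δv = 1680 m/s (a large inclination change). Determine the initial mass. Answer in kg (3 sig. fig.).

Rocket equation: m₀/m_f = exp(Δv / v_e) = exp(1680 / 3020.0) = exp(0.5563) = 1.7442.
m₀ = m_f × 1.7442 = 3,250 × 1.7442 = 5,668.65 kg.

initial mass ≈ 5670 kg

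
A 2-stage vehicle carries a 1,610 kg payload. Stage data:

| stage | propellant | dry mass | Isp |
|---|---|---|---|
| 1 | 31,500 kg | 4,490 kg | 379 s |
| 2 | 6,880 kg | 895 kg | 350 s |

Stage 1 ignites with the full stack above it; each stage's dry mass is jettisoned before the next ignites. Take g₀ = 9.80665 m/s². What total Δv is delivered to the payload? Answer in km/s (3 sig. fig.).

Ignition mass of stage 1 = 31,500+4,490 + 6,880+895 + 1,610 = 45,375 kg.
Stage 1: m₀ = 45,375 kg, m_f = 45,375 − 31,500 = 13,875 kg; Δv = 379×9.80665×ln(3.27) = 3716.7×1.1849 ≈ 4404 m/s.
Stage 2: m₀ = 9,385 kg, m_f = 9,385 − 6,880 = 2,505 kg; Δv = 350×9.80665×ln(3.747) = 3432.3×1.3208 ≈ 4534 m/s.
Total Δv = 4404 + 4534 = 8938 m/s.

Δv ≈ 8.94 km/s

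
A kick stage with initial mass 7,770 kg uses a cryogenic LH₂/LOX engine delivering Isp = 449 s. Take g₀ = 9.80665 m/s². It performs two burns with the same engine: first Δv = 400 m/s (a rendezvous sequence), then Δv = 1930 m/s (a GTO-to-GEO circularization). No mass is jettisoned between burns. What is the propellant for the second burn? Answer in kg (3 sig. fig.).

propellant for the second burn ≈ 2520 kg

v_e = Isp · g₀ = 449 × 9.80665 = 4403.2 m/s.
After the first burn: m = 7770 × exp(−400/4403.2) = 7770 × 0.91316 = 7,095.25 kg.
After the second burn: m = 7,095.25 × exp(−1930/4403.2) = 7,095.25 × 0.64512 = 4,577.29 kg.
Second-burn propellant = 7,095.25 − 4,577.29 = 2,517.96 kg.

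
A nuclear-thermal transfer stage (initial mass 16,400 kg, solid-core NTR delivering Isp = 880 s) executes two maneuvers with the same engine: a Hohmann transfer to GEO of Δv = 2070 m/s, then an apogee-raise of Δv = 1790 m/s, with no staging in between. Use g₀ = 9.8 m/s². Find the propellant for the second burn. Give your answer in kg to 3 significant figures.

v_e = Isp · g₀ = 880 × 9.8 = 8624.0 m/s.
After the first burn: m = 16400 × exp(−2070/8624.0) = 16400 × 0.78661 = 12,900.4 kg.
After the second burn: m = 12,900.4 × exp(−1790/8624.0) = 12,900.4 × 0.81256 = 10,482.3 kg.
Second-burn propellant = 12,900.4 − 10,482.3 = 2,418.1 kg.

propellant for the second burn ≈ 2420 kg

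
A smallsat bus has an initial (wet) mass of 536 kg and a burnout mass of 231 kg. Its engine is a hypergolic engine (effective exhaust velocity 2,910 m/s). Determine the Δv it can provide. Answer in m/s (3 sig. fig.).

Δv ≈ 2450 m/s

Δv = v_e · ln(m₀/m_f) = 2910.0 × ln(2.32) = 2910.0 × 0.8417 ≈ 2449.4 m/s.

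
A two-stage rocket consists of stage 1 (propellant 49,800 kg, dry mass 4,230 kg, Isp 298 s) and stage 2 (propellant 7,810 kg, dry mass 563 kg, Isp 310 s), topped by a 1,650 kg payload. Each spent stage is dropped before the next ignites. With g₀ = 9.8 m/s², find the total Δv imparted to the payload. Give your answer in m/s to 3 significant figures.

Ignition mass of stage 1 = 49,800+4,230 + 7,810+563 + 1,650 = 64,053 kg.
Stage 1: m₀ = 64,053 kg, m_f = 64,053 − 49,800 = 14,253 kg; Δv = 298×9.8×ln(4.494) = 2920.4×1.5027 ≈ 4389 m/s.
Stage 2: m₀ = 10,023 kg, m_f = 10,023 − 7,810 = 2,213 kg; Δv = 310×9.8×ln(4.529) = 3038.0×1.5105 ≈ 4589 m/s.
Total Δv = 4389 + 4589 = 8978 m/s.

Δv ≈ 8980 m/s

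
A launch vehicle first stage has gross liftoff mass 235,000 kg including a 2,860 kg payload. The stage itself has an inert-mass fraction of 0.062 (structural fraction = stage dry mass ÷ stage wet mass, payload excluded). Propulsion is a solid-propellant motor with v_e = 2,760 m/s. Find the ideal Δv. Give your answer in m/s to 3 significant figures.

Stage wet mass = m₀ − payload = 235,000 − 2,860 = 232,140 kg.
Stage dry mass = ε × stage wet mass = 0.062 × 232,140 = 14,392.7 kg.
Burnout mass m_f = stage dry + payload = 14,392.7 + 2,860 = 17,252.7 kg.
Δv = v_e · ln(235,000/17,252.7) = 2760.0 × ln(13.62) = 2760.0 × 2.6116 ≈ 7208 m/s.

Δv ≈ 7210 m/s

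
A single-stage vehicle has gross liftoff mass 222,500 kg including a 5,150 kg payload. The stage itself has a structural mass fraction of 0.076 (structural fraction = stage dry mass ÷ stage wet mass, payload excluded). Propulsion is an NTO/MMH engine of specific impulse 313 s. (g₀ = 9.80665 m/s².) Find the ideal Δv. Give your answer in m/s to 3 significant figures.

Δv ≈ 7150 m/s

Stage wet mass = m₀ − payload = 222,500 − 5,150 = 217,350 kg.
Stage dry mass = ε × stage wet mass = 0.076 × 217,350 = 16,518.6 kg.
Burnout mass m_f = stage dry + payload = 16,518.6 + 5,150 = 21,668.6 kg.
v_e = Isp · g₀ = 313 × 9.80665 = 3069.5 m/s.
By the Tsiolkovsky rocket equation, Δv = v_e · ln(222,500/21,668.6) = 3069.5 × ln(10.27) = 3069.5 × 2.3291 ≈ 7149 m/s.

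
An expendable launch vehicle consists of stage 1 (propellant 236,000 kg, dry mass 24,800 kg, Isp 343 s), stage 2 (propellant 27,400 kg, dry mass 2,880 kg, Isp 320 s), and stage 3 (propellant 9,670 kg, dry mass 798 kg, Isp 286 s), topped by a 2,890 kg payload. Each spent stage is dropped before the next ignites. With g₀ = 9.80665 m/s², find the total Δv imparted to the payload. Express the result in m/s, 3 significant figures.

Ignition mass of stage 1 = 236,000+24,800 + 27,400+2,880 + 9,670+798 + 2,890 = 304,438 kg.
Stage 1: m₀ = 304,438 kg, m_f = 304,438 − 236,000 = 68,438 kg; Δv = 343×9.80665×ln(4.448) = 3363.7×1.4925 ≈ 5020 m/s.
Stage 2: m₀ = 43,638 kg, m_f = 43,638 − 27,400 = 16,238 kg; Δv = 320×9.80665×ln(2.687) = 3138.1×0.9886 ≈ 3102 m/s.
Stage 3: m₀ = 13,358 kg, m_f = 13,358 − 9,670 = 3,688 kg; Δv = 286×9.80665×ln(3.622) = 2804.7×1.2870 ≈ 3610 m/s.
Total Δv = 5020 + 3102 + 3610 = 11732 m/s.

Δv ≈ 11700 m/s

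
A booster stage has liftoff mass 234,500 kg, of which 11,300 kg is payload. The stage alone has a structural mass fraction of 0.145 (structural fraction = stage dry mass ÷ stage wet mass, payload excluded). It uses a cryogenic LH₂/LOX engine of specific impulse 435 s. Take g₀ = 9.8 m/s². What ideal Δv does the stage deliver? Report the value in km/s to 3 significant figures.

Δv ≈ 7.17 km/s

Stage wet mass = m₀ − payload = 234,500 − 11,300 = 223,200 kg.
Stage dry mass = ε × stage wet mass = 0.145 × 223,200 = 32,364 kg.
Burnout mass m_f = stage dry + payload = 32,364 + 11,300 = 43,664 kg.
v_e = Isp · g₀ = 435 × 9.8 = 4263.0 m/s.
Using Δv = v_e ln(m₀/m_f): Δv = v_e · ln(234,500/43,664) = 4263.0 × ln(5.371) = 4263.0 × 1.6809 ≈ 7166 m/s.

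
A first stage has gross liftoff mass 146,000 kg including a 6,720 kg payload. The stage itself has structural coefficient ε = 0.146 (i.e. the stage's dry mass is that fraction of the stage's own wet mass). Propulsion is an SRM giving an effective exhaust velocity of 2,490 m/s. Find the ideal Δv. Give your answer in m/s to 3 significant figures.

Δv ≈ 4200 m/s

Stage wet mass = m₀ − payload = 146,000 − 6,720 = 139,280 kg.
Stage dry mass = ε × stage wet mass = 0.146 × 139,280 = 20,334.9 kg.
Burnout mass m_f = stage dry + payload = 20,334.9 + 6,720 = 27,054.9 kg.
Δv = v_e · ln(146,000/27,054.9) = 2490.0 × ln(5.396) = 2490.0 × 1.6857 ≈ 4197 m/s.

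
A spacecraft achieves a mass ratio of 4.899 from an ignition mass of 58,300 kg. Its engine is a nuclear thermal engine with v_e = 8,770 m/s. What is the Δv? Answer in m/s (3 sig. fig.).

By the Tsiolkovsky rocket equation, Δv = v_e · ln(4.899) = 8770.0 × 1.5890 ≈ 13935.8 m/s.

Δv ≈ 13900 m/s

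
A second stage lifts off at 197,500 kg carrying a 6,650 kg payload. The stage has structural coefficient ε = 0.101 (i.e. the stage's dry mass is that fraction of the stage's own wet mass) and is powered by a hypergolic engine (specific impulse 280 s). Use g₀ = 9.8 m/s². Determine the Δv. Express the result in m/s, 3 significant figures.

Δv ≈ 5570 m/s

Stage wet mass = m₀ − payload = 197,500 − 6,650 = 190,850 kg.
Stage dry mass = ε × stage wet mass = 0.101 × 190,850 = 19,275.9 kg.
Burnout mass m_f = stage dry + payload = 19,275.9 + 6,650 = 25,925.9 kg.
v_e = Isp · g₀ = 280 × 9.8 = 2744.0 m/s.
Δv = v_e · ln(197,500/25,925.9) = 2744.0 × ln(7.618) = 2744.0 × 2.0305 ≈ 5572 m/s.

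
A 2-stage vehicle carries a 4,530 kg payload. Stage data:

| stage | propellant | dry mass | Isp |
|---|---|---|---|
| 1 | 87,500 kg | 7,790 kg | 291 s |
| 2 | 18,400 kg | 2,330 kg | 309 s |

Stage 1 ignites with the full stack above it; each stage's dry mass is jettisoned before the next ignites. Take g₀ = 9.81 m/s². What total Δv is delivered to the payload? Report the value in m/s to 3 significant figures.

Ignition mass of stage 1 = 87,500+7,790 + 18,400+2,330 + 4,530 = 120,550 kg.
Stage 1: m₀ = 120,550 kg, m_f = 120,550 − 87,500 = 33,050 kg; Δv = 291×9.81×ln(3.648) = 2854.7×1.2940 ≈ 3694 m/s.
Stage 2: m₀ = 25,260 kg, m_f = 25,260 − 18,400 = 6,860 kg; Δv = 309×9.81×ln(3.682) = 3031.3×1.3035 ≈ 3951 m/s.
Total Δv = 3694 + 3951 = 7645 m/s.

Δv ≈ 7650 m/s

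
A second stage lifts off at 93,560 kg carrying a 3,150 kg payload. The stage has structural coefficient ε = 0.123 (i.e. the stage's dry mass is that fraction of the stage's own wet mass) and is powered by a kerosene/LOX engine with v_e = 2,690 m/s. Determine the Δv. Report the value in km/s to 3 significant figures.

Stage wet mass = m₀ − payload = 93,560 − 3,150 = 90,410 kg.
Stage dry mass = ε × stage wet mass = 0.123 × 90,410 = 11,120.4 kg.
Burnout mass m_f = stage dry + payload = 11,120.4 + 3,150 = 14,270.4 kg.
From the ideal rocket equation, Δv = v_e · ln(93,560/14,270.4) = 2690.0 × ln(6.556) = 2690.0 × 1.8804 ≈ 5058 m/s.

Δv ≈ 5.06 km/s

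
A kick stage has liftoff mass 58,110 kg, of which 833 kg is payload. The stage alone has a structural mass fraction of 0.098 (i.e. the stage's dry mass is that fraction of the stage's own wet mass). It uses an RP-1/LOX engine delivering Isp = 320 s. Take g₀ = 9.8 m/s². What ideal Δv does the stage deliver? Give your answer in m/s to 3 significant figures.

Δv ≈ 6900 m/s

Stage wet mass = m₀ − payload = 58,110 − 833 = 57,277 kg.
Stage dry mass = ε × stage wet mass = 0.098 × 57,277 = 5,613.15 kg.
Burnout mass m_f = stage dry + payload = 5,613.15 + 833 = 6,446.15 kg.
v_e = Isp · g₀ = 320 × 9.8 = 3136.0 m/s.
Rocket equation: Δv = v_e · ln(58,110/6,446.15) = 3136.0 × ln(9.015) = 3136.0 × 2.1989 ≈ 6896 m/s.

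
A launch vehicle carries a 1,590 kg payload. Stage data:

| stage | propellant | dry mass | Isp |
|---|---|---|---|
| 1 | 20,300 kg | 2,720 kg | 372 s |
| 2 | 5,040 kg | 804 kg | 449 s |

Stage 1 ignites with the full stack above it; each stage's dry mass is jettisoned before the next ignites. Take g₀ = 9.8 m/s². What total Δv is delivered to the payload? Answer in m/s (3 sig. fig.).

Ignition mass of stage 1 = 20,300+2,720 + 5,040+804 + 1,590 = 30,454 kg.
Stage 1: m₀ = 30,454 kg, m_f = 30,454 − 20,300 = 10,154 kg; Δv = 372×9.8×ln(2.999) = 3645.6×1.0983 ≈ 4004 m/s.
Stage 2: m₀ = 7,434 kg, m_f = 7,434 − 5,040 = 2,394 kg; Δv = 449×9.8×ln(3.105) = 4400.2×1.1331 ≈ 4986 m/s.
Total Δv = 4004 + 4986 = 8990 m/s.

Δv ≈ 8990 m/s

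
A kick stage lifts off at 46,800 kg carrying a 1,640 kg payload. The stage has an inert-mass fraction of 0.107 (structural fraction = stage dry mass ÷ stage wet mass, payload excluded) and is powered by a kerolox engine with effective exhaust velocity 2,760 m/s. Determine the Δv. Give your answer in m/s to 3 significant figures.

Stage wet mass = m₀ − payload = 46,800 − 1,640 = 45,160 kg.
Stage dry mass = ε × stage wet mass = 0.107 × 45,160 = 4,832.12 kg.
Burnout mass m_f = stage dry + payload = 4,832.12 + 1,640 = 6,472.12 kg.
Δv = v_e · ln(46,800/6,472.12) = 2760.0 × ln(7.231) = 2760.0 × 1.9784 ≈ 5460 m/s.

Δv ≈ 5460 m/s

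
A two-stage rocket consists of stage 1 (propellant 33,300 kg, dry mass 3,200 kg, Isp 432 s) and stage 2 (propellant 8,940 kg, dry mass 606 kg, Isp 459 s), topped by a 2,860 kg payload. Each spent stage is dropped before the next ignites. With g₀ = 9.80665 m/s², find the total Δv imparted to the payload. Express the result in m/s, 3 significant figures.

Ignition mass of stage 1 = 33,300+3,200 + 8,940+606 + 2,860 = 48,906 kg.
Stage 1: m₀ = 48,906 kg, m_f = 48,906 − 33,300 = 15,606 kg; Δv = 432×9.80665×ln(3.134) = 4236.5×1.1422 ≈ 4839 m/s.
Stage 2: m₀ = 12,406 kg, m_f = 12,406 − 8,940 = 3,466 kg; Δv = 459×9.80665×ln(3.579) = 4501.3×1.2752 ≈ 5740 m/s.
Total Δv = 4839 + 5740 = 10579 m/s.

Δv ≈ 10600 m/s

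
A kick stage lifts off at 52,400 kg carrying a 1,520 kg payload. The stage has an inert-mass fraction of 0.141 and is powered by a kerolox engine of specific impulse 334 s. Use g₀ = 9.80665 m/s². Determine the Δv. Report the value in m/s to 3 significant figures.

Stage wet mass = m₀ − payload = 52,400 − 1,520 = 50,880 kg.
Stage dry mass = ε × stage wet mass = 0.141 × 50,880 = 7,174.08 kg.
Burnout mass m_f = stage dry + payload = 7,174.08 + 1,520 = 8,694.08 kg.
v_e = Isp · g₀ = 334 × 9.80665 = 3275.4 m/s.
Using Δv = v_e ln(m₀/m_f): Δv = v_e · ln(52,400/8,694.08) = 3275.4 × ln(6.027) = 3275.4 × 1.7963 ≈ 5884 m/s.

Δv ≈ 5880 m/s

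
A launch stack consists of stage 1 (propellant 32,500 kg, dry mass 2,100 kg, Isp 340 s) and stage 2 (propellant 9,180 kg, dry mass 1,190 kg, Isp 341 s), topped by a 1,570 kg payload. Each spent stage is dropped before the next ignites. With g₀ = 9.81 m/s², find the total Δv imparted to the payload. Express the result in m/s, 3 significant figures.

Ignition mass of stage 1 = 32,500+2,100 + 9,180+1,190 + 1,570 = 46,540 kg.
Stage 1: m₀ = 46,540 kg, m_f = 46,540 − 32,500 = 14,040 kg; Δv = 340×9.81×ln(3.315) = 3335.4×1.1984 ≈ 3997 m/s.
Stage 2: m₀ = 11,940 kg, m_f = 11,940 − 9,180 = 2,760 kg; Δv = 341×9.81×ln(4.326) = 3345.2×1.4647 ≈ 4900 m/s.
Total Δv = 3997 + 4900 = 8897 m/s.

Δv ≈ 8900 m/s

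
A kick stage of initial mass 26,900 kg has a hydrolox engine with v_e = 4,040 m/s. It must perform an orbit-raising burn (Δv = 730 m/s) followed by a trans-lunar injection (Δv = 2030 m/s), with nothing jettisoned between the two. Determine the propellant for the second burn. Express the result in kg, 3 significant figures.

propellant for the second burn ≈ 8870 kg

After the first burn: m = 26900 × exp(−730/4040.0) = 26900 × 0.83469 = 22,453.2 kg.
After the second burn: m = 22,453.2 × exp(−2030/4040.0) = 22,453.2 × 0.60503 = 13,584.9 kg.
Second-burn propellant = 22,453.2 − 13,584.9 = 8,868.3 kg.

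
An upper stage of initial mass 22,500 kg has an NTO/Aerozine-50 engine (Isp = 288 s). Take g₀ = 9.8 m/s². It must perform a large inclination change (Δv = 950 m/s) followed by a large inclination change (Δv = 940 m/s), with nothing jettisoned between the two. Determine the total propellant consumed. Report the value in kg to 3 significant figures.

v_e = Isp · g₀ = 288 × 9.8 = 2822.4 m/s.
After the first burn: m = 22500 × exp(−950/2822.4) = 22500 × 0.71420 = 16,069.5 kg.
After the second burn: m = 16,069.5 × exp(−940/2822.4) = 16,069.5 × 0.71673 = 11,517.5 kg.
Total propellant = m₀ − m_final = 22500 − 11,517.5 = 10,982.5 kg.

total propellant consumed ≈ 11000 kg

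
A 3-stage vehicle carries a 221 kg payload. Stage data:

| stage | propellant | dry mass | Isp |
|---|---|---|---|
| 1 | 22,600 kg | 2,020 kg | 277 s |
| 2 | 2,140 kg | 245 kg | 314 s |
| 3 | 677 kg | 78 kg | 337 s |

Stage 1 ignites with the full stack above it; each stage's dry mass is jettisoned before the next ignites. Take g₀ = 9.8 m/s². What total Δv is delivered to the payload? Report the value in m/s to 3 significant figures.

Ignition mass of stage 1 = 22,600+2,020 + 2,140+245 + 677+78 + 221 = 27,981 kg.
Stage 1: m₀ = 27,981 kg, m_f = 27,981 − 22,600 = 5,381 kg; Δv = 277×9.8×ln(5.2) = 2714.6×1.6487 ≈ 4475 m/s.
Stage 2: m₀ = 3,361 kg, m_f = 3,361 − 2,140 = 1,221 kg; Δv = 314×9.8×ln(2.753) = 3077.2×1.0126 ≈ 3116 m/s.
Stage 3: m₀ = 976 kg, m_f = 976 − 677 = 299 kg; Δv = 337×9.8×ln(3.264) = 3302.6×1.1830 ≈ 3907 m/s.
Total Δv = 4475 + 3116 + 3907 = 11498 m/s.

Δv ≈ 11500 m/s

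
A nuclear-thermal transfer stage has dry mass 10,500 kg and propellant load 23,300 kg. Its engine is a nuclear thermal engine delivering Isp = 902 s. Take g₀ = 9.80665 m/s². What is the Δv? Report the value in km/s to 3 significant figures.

Δv ≈ 10.3 km/s

v_e = Isp · g₀ = 902 × 9.80665 = 8845.6 m/s.
m₀ = m_dry + m_prop = 10,500 + 23,300 = 33,800 kg.
Using Δv = v_e ln(m₀/m_f): Δv = v_e · ln(m₀/m_f) = 8845.6 × ln(3.219) = 8845.6 × 1.1691 ≈ 10341.3 m/s.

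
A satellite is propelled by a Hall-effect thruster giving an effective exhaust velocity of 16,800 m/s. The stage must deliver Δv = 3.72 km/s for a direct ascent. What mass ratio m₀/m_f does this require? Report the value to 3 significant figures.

mass ratio ≈ 1.25

By the Tsiolkovsky rocket equation, m₀/m_f = exp(Δv / v_e) = exp(3720 / 16800.0) = exp(0.2214) = 1.2479.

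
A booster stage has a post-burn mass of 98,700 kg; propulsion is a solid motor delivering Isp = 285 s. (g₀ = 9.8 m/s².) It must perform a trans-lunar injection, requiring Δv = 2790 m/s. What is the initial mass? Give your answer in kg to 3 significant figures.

initial mass ≈ 268000 kg

v_e = Isp · g₀ = 285 × 9.8 = 2793.0 m/s.
m₀/m_f = exp(Δv / v_e) = exp(2790 / 2793.0) = exp(0.9989) = 2.7154.
m₀ = m_f × 2.7154 = 98,700 × 2.7154 = 268,010 kg.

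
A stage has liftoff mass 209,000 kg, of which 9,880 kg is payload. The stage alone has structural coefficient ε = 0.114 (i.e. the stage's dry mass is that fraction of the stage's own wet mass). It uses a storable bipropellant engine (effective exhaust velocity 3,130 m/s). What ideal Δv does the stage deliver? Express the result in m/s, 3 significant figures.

Stage wet mass = m₀ − payload = 209,000 − 9,880 = 199,120 kg.
Stage dry mass = ε × stage wet mass = 0.114 × 199,120 = 22,699.7 kg.
Burnout mass m_f = stage dry + payload = 22,699.7 + 9,880 = 32,579.7 kg.
By the Tsiolkovsky rocket equation, Δv = v_e · ln(209,000/32,579.7) = 3130.0 × ln(6.415) = 3130.0 × 1.8586 ≈ 5818 m/s.

Δv ≈ 5820 m/s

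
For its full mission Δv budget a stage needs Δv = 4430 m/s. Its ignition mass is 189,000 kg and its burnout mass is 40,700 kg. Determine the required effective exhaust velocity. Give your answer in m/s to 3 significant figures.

v_e ≈ 2890 m/s

ln(m₀/m_f) = ln(189000/40700) = ln(4.644) = 1.5355.
Rocket equation: v_e = Δv / ln(m₀/m_f) = 4430 / 1.5355 = 2885.0 m/s.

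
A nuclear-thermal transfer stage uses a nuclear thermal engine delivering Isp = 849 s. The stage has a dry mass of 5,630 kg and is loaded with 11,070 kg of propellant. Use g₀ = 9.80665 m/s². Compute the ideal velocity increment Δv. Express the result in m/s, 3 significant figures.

Δv ≈ 9050 m/s

v_e = Isp · g₀ = 849 × 9.80665 = 8325.8 m/s.
m₀ = m_dry + m_prop = 5,630 + 11,070 = 16,700 kg.
Using Δv = v_e ln(m₀/m_f): Δv = v_e · ln(m₀/m_f) = 8325.8 × ln(2.966) = 8325.8 × 1.0873 ≈ 9052.7 m/s.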